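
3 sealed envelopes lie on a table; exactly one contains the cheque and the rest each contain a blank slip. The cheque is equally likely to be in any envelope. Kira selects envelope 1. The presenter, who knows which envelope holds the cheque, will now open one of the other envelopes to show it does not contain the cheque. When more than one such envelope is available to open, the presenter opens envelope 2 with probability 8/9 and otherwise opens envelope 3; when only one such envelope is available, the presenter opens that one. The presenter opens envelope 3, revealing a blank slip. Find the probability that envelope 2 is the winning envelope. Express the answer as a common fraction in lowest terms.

9/10

Condition on the true location of the cheque.
If it is in envelope 1 (prior 1/3): envelope 2 is available but not opened, probability 1/9; weight (1/3)·(1/9) = 1/27.
If it is in envelope 2 (prior 1/3): only envelope 3 is available, probability 1; weight (1/3)·1 = 1/3.
If it is in envelope 3 (prior 1/3): the presenter opened envelope 3, so this case is ruled out; weight (1/3)·0 = 0.
The weights sum to 10/27.
So P(the cheque in envelope 2 | the presenter opened envelope 3) = (1/3) / (10/27) = 9/10.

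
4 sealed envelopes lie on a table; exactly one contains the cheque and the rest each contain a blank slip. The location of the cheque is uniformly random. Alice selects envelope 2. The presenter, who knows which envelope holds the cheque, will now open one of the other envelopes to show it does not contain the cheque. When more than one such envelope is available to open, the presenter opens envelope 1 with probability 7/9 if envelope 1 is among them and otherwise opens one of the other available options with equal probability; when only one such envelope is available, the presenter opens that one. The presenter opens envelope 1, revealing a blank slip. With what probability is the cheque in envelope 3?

1/3

Condition on the true location of the cheque.
If it is in envelope 1 (prior 1/4): the presenter opened envelope 1, so this case is ruled out; weight (1/4)·0 = 0.
If it is in any of envelopes 2, 3, and 4 (prior 1/4 each): envelope 1 is available, opened with probability 7/9; weight (1/4)·(7/9) = 7/36 each.
The weights sum to 7/12.
So P(the cheque in envelope 3 | the presenter opened envelope 1) = (7/36) / (7/12) = 1/3.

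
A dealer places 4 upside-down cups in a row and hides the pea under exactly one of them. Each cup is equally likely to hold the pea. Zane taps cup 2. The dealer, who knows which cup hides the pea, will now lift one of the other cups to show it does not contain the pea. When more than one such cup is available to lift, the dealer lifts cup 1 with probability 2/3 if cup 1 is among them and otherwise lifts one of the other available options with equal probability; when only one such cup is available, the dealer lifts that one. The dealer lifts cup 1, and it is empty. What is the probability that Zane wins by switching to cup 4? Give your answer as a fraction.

1/3

Consider each possible location of the pea in turn.
If it is under cup 1 (prior 1/4): the dealer opened cup 1, so this case is ruled out; weight (1/4)·0 = 0.
If it is under any of cups 2, 3, and 4 (prior 1/4 each): cup 1 is available, opened with probability 2/3; weight (1/4)·(2/3) = 1/6 each.
The weights sum to 1/2.
So P(the pea under cup 4 | the dealer opened cup 1) = (1/6) / (1/2) = 1/3.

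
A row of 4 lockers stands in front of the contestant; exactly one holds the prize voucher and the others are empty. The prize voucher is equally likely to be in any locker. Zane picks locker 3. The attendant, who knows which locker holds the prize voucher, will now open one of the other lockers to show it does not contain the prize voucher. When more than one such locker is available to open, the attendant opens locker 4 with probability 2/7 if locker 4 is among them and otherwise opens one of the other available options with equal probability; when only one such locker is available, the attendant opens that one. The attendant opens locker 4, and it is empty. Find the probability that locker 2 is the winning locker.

Condition on the true location of the prize voucher.
If it is in any of lockers 1, 2, and 3 (prior 1/4 each): locker 4 is available, opened with probability 2/7; weight (1/4)·(2/7) = 1/14 each.
If it is in locker 4 (prior 1/4): the attendant opened locker 4, so this case is ruled out; weight (1/4)·0 = 0.
The weights sum to 3/14.
So P(the prize voucher in locker 2 | the attendant opened locker 4) = (1/14) / (3/14) = 1/3.

1/3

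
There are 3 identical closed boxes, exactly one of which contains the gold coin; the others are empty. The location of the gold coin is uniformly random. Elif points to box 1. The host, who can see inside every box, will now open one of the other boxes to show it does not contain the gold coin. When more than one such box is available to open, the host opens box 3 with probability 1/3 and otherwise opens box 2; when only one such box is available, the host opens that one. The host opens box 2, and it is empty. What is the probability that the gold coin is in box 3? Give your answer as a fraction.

Consider each possible location of the gold coin in turn.
If it is in box 1 (prior 1/3): box 3 is available but not opened, probability 2/3; weight (1/3)·(2/3) = 2/9.
If it is in box 2 (prior 1/3): the host opened box 2, so this case is ruled out; weight (1/3)·0 = 0.
If it is in box 3 (prior 1/3): only box 2 is available, probability 1; weight (1/3)·1 = 1/3.
The weights sum to 5/9.
So P(the gold coin in box 3 | the host opened box 2) = (1/3) / (5/9) = 3/5.

3/5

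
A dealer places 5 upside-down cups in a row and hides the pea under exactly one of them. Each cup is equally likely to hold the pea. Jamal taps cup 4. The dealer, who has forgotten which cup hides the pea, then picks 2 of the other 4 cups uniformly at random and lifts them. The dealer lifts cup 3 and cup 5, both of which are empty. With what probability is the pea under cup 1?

1/3

Apply Bayes' rule, conditioning on where the pea actually is.
If it is under any of cups 1, 2, and 4 (prior 1/5 each): the dealer picks exactly this set with probability 1/6 regardless, and none is the prize; weight (1/5)·(1/6) = 1/30 each.
If it is under either of cups 3 and 5 (prior 1/5 each): that cup was opened and seen not to hold the prize — ruled out; weight (1/5)·0 = 0 each.
The weights sum to 1/10.
So P(the pea under cup 1 | the dealer opened cup 3 and cup 5) = (1/30) / (1/10) = 1/3.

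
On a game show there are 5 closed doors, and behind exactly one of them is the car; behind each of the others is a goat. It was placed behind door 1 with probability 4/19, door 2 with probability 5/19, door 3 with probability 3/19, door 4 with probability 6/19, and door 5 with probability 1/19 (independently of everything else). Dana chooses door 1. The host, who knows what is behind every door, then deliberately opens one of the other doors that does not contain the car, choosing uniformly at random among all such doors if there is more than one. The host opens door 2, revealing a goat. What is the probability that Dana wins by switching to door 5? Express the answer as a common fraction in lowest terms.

Apply Bayes' rule, conditioning on where the car actually is.
If it is behind door 1 (prior 4/19): the host has 4 equally likely choices, so probability 1/4; weight (4/19)·(1/4) = 1/19.
If it is behind door 2 (prior 5/19): the host opened door 2, so this case is ruled out; weight (5/19)·0 = 0.
If it is behind door 3 (prior 3/19): the host has 3 equally likely choices, so probability 1/3; weight (3/19)·(1/3) = 1/19.
If it is behind door 4 (prior 6/19): the host has 3 equally likely choices, so probability 1/3; weight (6/19)·(1/3) = 2/19.
If it is behind door 5 (prior 1/19): the host has 3 equally likely choices, so probability 1/3; weight (1/19)·(1/3) = 1/57.
The weights sum to 13/57.
So P(the car behind door 5 | the host opened door 2) = (1/57) / (13/57) = 1/13.

1/13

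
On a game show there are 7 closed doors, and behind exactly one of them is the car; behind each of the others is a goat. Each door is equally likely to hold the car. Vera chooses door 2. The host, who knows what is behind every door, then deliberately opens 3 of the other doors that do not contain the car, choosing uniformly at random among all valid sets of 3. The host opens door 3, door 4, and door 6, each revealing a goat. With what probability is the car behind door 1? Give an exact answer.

Consider each possible location of the car in turn.
If it is behind any of doors 1, 5, and 7 (prior 1/7 each): the host has 10 equally likely choices, so probability 1/10; weight (1/7)·(1/10) = 1/70 each.
If it is behind door 2 (prior 1/7): the host has 20 equally likely choices, so probability 1/20; weight (1/7)·(1/20) = 1/140.
If it is behind any of doors 3, 4, and 6 (prior 1/7 each): that door was opened and seen not to hold the prize — ruled out; weight (1/7)·0 = 0 each.
The weights sum to 1/20.
So P(the car behind door 1 | the host opened door 3, door 4, and door 6) = (1/70) / (1/20) = 2/7.

2/7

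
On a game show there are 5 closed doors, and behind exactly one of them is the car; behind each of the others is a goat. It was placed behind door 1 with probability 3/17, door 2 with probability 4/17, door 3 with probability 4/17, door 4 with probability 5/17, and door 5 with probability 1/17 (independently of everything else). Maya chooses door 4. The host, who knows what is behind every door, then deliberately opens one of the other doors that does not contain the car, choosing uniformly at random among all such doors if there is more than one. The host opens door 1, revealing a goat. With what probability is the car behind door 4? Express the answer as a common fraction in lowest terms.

5/17

Consider each possible location of the car in turn.
If it is behind door 1 (prior 3/17): the host opened door 1, so this case is ruled out; weight (3/17)·0 = 0.
If it is behind either of doors 2 and 3 (prior 4/17 each): the host has 3 equally likely choices, so probability 1/3; weight (4/17)·(1/3) = 4/51 each.
If it is behind door 4 (prior 5/17): the host has 4 equally likely choices, so probability 1/4; weight (5/17)·(1/4) = 5/68.
If it is behind door 5 (prior 1/17): the host has 3 equally likely choices, so probability 1/3; weight (1/17)·(1/3) = 1/51.
The weights sum to 1/4.
So P(the car behind door 4 | the host opened door 1) = (5/68) / (1/4) = 5/17.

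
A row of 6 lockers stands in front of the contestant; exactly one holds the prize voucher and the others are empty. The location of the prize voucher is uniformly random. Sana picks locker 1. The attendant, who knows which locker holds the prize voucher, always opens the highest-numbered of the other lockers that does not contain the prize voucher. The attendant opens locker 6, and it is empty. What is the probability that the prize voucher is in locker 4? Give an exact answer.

Apply Bayes' rule, conditioning on where the prize voucher actually is.
If it is in any of lockers 1, 2, 3, 4, and 5 (prior 1/6 each): locker 6 is the highest-numbered option available, probability 1; weight (1/6)·1 = 1/6 each.
If it is in locker 6 (prior 1/6): the attendant opened locker 6, so this case is ruled out; weight (1/6)·0 = 0.
The weights sum to 5/6.
So P(the prize voucher in locker 4 | the attendant opened locker 6) = (1/6) / (5/6) = 1/5.

1/5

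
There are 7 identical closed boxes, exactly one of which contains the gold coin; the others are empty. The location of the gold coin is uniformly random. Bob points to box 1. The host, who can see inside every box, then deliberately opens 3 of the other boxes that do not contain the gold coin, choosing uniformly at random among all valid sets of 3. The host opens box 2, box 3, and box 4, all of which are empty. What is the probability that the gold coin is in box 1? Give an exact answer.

1/7

Apply Bayes' rule, conditioning on where the gold coin actually is.
If it is in box 1 (prior 1/7): the host has 20 equally likely choices, so probability 1/20; weight (1/7)·(1/20) = 1/140.
If it is in any of boxes 2, 3, and 4 (prior 1/7 each): that box was opened and seen not to hold the prize — ruled out; weight (1/7)·0 = 0 each.
If it is in any of boxes 5, 6, and 7 (prior 1/7 each): the host has 10 equally likely choices, so probability 1/10; weight (1/7)·(1/10) = 1/70 each.
The weights sum to 1/20.
So P(the gold coin in box 1 | the host opened box 2, box 3, and box 4) = (1/140) / (1/20) = 1/7.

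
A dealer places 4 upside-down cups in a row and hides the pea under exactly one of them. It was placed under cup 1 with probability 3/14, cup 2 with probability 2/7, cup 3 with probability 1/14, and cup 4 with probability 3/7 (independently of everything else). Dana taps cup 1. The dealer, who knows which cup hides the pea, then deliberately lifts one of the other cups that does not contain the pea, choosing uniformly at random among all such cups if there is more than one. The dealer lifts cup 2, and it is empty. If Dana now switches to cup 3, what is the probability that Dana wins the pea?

Apply Bayes' rule, conditioning on where the pea actually is.
If it is under cup 1 (prior 3/14): the dealer has 3 equally likely choices, so probability 1/3; weight (3/14)·(1/3) = 1/14.
If it is under cup 2 (prior 2/7): the dealer opened cup 2, so this case is ruled out; weight (2/7)·0 = 0.
If it is under cup 3 (prior 1/14): the dealer has 2 equally likely choices, so probability 1/2; weight (1/14)·(1/2) = 1/28.
If it is under cup 4 (prior 3/7): the dealer has 2 equally likely choices, so probability 1/2; weight (3/7)·(1/2) = 3/14.
The weights sum to 9/28.
So P(the pea under cup 3 | the dealer opened cup 2) = (1/28) / (9/28) = 1/9.

1/9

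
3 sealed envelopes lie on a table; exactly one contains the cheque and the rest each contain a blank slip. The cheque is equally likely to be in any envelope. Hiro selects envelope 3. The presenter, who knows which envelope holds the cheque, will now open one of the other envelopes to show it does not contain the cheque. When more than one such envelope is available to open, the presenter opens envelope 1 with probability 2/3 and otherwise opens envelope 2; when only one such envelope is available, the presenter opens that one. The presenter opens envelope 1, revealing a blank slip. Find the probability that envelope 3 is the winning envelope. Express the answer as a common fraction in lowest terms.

2/5

Apply Bayes' rule, conditioning on where the cheque actually is.
If it is in envelope 1 (prior 1/3): the presenter opened envelope 1, so this case is ruled out; weight (1/3)·0 = 0.
If it is in envelope 2 (prior 1/3): only envelope 1 is available, probability 1; weight (1/3)·1 = 1/3.
If it is in envelope 3 (prior 1/3): envelope 1 is available, opened with probability 2/3; weight (1/3)·(2/3) = 2/9.
The weights sum to 5/9.
So P(the cheque in envelope 3 | the presenter opened envelope 1) = (2/9) / (5/9) = 2/5.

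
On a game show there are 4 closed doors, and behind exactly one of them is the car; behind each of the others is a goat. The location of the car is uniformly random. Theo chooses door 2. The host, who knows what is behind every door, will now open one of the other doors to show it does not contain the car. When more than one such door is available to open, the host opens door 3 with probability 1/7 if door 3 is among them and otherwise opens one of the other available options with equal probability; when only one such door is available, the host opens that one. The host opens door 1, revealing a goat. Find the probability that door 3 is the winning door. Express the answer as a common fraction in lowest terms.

7/25

Consider each possible location of the car in turn.
If it is behind door 1 (prior 1/4): the host opened door 1, so this case is ruled out; weight (1/4)·0 = 0.
If it is behind door 2 (prior 1/4): door 3 is available but not opened; door 1 gets probability (1 − 1/7)/2 = 3/7; weight (1/4)·(3/7) = 3/28.
If it is behind door 3 (prior 1/4): door 3 holds the prize so is unavailable; the host chooses uniformly among the 2 others, probability 1/2; weight (1/4)·(1/2) = 1/8.
If it is behind door 4 (prior 1/4): door 3 is available but not opened, probability 6/7; weight (1/4)·(6/7) = 3/14.
The weights sum to 25/56.
So P(the car behind door 3 | the host opened door 1) = (1/8) / (25/56) = 7/25.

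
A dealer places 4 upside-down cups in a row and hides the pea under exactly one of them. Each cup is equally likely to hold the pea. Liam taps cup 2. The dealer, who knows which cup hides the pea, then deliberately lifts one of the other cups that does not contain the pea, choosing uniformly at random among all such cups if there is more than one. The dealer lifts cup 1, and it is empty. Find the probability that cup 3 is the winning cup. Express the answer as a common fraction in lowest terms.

3/8

Consider each possible location of the pea in turn.
If it is under cup 1 (prior 1/4): the dealer opened cup 1, so this case is ruled out; weight (1/4)·0 = 0.
If it is under cup 2 (prior 1/4): the dealer has 3 equally likely choices, so probability 1/3; weight (1/4)·(1/3) = 1/12.
If it is under either of cups 3 and 4 (prior 1/4 each): the dealer has 2 equally likely choices, so probability 1/2; weight (1/4)·(1/2) = 1/8 each.
The weights sum to 1/3.
So P(the pea under cup 3 | the dealer opened cup 1) = (1/8) / (1/3) = 3/8.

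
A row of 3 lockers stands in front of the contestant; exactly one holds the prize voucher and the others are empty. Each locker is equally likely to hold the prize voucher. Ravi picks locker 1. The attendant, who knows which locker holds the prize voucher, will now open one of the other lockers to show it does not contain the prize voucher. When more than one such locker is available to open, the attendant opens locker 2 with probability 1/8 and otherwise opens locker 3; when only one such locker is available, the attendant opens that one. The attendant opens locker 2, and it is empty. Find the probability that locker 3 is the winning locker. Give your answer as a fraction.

Condition on the true location of the prize voucher.
If it is in locker 1 (prior 1/3): locker 2 is available, opened with probability 1/8; weight (1/3)·(1/8) = 1/24.
If it is in locker 2 (prior 1/3): the attendant opened locker 2, so this case is ruled out; weight (1/3)·0 = 0.
If it is in locker 3 (prior 1/3): only locker 2 is available, probability 1; weight (1/3)·1 = 1/3.
The weights sum to 3/8.
So P(the prize voucher in locker 3 | the attendant opened locker 2) = (1/3) / (3/8) = 8/9.

8/9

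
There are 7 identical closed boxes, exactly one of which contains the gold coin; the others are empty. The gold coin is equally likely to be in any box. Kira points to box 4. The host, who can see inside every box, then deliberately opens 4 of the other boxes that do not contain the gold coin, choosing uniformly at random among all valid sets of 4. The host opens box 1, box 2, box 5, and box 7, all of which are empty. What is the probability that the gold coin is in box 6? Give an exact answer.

3/7

Apply Bayes' rule, conditioning on where the gold coin actually is.
If it is in any of boxes 1, 2, 5, and 7 (prior 1/7 each): that box was opened and seen not to hold the prize — ruled out; weight (1/7)·0 = 0 each.
If it is in either of boxes 3 and 6 (prior 1/7 each): the host has 5 equally likely choices, so probability 1/5; weight (1/7)·(1/5) = 1/35 each.
If it is in box 4 (prior 1/7): the host has 15 equally likely choices, so probability 1/15; weight (1/7)·(1/15) = 1/105.
The weights sum to 1/15.
So P(the gold coin in box 6 | the host opened box 1, box 2, box 5, and box 7) = (1/35) / (1/15) = 3/7.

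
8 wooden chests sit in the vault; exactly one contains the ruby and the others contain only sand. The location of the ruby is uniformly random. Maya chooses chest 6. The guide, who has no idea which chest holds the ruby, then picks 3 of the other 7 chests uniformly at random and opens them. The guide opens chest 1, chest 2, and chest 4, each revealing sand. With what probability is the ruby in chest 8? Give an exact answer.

Consider each possible location of the ruby in turn.
If it is in any of chests 1, 2, and 4 (prior 1/8 each): that chest was opened and seen not to hold the prize — ruled out; weight (1/8)·0 = 0 each.
If it is in any of chests 3, 5, 6, 7, and 8 (prior 1/8 each): the guide picks exactly this set with probability 1/35 regardless, and none is the prize; weight (1/8)·(1/35) = 1/280 each.
The weights sum to 1/56.
So P(the ruby in chest 8 | the guide opened chest 1, chest 2, and chest 4) = (1/280) / (1/56) = 1/5.

1/5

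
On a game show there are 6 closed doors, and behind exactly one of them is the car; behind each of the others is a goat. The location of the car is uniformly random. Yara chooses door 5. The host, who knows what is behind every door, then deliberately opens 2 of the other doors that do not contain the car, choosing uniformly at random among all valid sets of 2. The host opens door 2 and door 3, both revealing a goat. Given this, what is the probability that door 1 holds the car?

5/18

Apply Bayes' rule, conditioning on where the car actually is.
If it is behind any of doors 1, 4, and 6 (prior 1/6 each): the host has 6 equally likely choices, so probability 1/6; weight (1/6)·(1/6) = 1/36 each.
If it is behind either of doors 2 and 3 (prior 1/6 each): that door was opened and seen not to hold the prize — ruled out; weight (1/6)·0 = 0 each.
If it is behind door 5 (prior 1/6): the host has 10 equally likely choices, so probability 1/10; weight (1/6)·(1/10) = 1/60.
The weights sum to 1/10.
So P(the car behind door 1 | the host opened door 2 and door 3) = (1/36) / (1/10) = 5/18.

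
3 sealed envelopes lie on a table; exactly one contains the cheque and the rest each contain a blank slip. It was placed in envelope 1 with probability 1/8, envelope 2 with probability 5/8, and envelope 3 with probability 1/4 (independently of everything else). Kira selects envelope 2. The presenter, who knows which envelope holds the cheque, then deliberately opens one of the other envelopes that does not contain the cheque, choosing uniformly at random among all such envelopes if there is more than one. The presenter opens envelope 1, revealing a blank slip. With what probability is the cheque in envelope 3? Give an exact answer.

4/9

Apply Bayes' rule, conditioning on where the cheque actually is.
If it is in envelope 1 (prior 1/8): the presenter opened envelope 1, so this case is ruled out; weight (1/8)·0 = 0.
If it is in envelope 2 (prior 5/8): the presenter has 2 equally likely choices, so probability 1/2; weight (5/8)·(1/2) = 5/16.
If it is in envelope 3 (prior 1/4): the presenter has no choice, probability 1; weight (1/4)·1 = 1/4.
The weights sum to 9/16.
So P(the cheque in envelope 3 | the presenter opened envelope 1) = (1/4) / (9/16) = 4/9.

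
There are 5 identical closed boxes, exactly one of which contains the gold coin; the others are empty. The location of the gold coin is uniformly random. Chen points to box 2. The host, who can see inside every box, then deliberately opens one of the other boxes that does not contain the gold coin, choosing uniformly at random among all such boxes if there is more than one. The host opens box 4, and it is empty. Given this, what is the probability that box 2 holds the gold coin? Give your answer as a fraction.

Condition on the true location of the gold coin.
If it is in any of boxes 1, 3, and 5 (prior 1/5 each): the host has 3 equally likely choices, so probability 1/3; weight (1/5)·(1/3) = 1/15 each.
If it is in box 2 (prior 1/5): the host has 4 equally likely choices, so probability 1/4; weight (1/5)·(1/4) = 1/20.
If it is in box 4 (prior 1/5): the host opened box 4, so this case is ruled out; weight (1/5)·0 = 0.
The weights sum to 1/4.
So P(the gold coin in box 2 | the host opened box 4) = (1/20) / (1/4) = 1/5.

1/5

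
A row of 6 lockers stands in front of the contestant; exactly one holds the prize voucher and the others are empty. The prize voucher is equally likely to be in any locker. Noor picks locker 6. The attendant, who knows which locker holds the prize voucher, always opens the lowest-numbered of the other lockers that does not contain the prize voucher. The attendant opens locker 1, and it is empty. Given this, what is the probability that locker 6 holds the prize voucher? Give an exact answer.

Apply Bayes' rule, conditioning on where the prize voucher actually is.
If it is in locker 1 (prior 1/6): the attendant opened locker 1, so this case is ruled out; weight (1/6)·0 = 0.
If it is in any of lockers 2, 3, 4, 5, and 6 (prior 1/6 each): locker 1 is the lowest-numbered option available, probability 1; weight (1/6)·1 = 1/6 each.
The weights sum to 5/6.
So P(the prize voucher in locker 6 | the attendant opened locker 1) = (1/6) / (5/6) = 1/5.

1/5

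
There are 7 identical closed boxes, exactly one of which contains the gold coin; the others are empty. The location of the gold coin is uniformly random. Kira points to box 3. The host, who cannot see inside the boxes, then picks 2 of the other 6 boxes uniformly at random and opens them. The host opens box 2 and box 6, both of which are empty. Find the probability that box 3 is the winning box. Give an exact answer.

Condition on the true location of the gold coin.
If it is in any of boxes 1, 3, 4, 5, and 7 (prior 1/7 each): the host picks exactly this set with probability 1/15 regardless, and none is the prize; weight (1/7)·(1/15) = 1/105 each.
If it is in either of boxes 2 and 6 (prior 1/7 each): that box was opened and seen not to hold the prize — ruled out; weight (1/7)·0 = 0 each.
The weights sum to 1/21.
So P(the gold coin in box 3 | the host opened box 2 and box 6) = (1/105) / (1/21) = 1/5.

1/5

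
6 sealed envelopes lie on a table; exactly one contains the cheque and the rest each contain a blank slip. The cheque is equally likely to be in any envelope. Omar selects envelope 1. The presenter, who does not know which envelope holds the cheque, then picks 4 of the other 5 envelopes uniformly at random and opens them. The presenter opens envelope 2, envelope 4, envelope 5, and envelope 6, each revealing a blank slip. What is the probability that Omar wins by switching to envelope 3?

1/2

Because the presenter chose which envelopes to open without knowing where the cheque is, the choice is independent of the prize location. Learning that none of the 4 opened envelopes holds the cheque simply rules out those 4 locations and leaves the remaining 2 envelopes still equally likely by symmetry.
So P(the cheque in envelope 3) = 1/2.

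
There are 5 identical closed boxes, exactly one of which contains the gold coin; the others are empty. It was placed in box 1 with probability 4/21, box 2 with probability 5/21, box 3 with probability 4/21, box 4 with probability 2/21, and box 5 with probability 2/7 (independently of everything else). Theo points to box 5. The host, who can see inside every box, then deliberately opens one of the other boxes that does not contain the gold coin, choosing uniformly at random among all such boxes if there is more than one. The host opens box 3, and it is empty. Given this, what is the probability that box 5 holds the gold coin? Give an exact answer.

Consider each possible location of the gold coin in turn.
If it is in box 1 (prior 4/21): the host has 3 equally likely choices, so probability 1/3; weight (4/21)·(1/3) = 4/63.
If it is in box 2 (prior 5/21): the host has 3 equally likely choices, so probability 1/3; weight (5/21)·(1/3) = 5/63.
If it is in box 3 (prior 4/21): the host opened box 3, so this case is ruled out; weight (4/21)·0 = 0.
If it is in box 4 (prior 2/21): the host has 3 equally likely choices, so probability 1/3; weight (2/21)·(1/3) = 2/63.
If it is in box 5 (prior 2/7): the host has 4 equally likely choices, so probability 1/4; weight (2/7)·(1/4) = 1/14.
The weights sum to 31/126.
So P(the gold coin in box 5 | the host opened box 3) = (1/14) / (31/126) = 9/31.

9/31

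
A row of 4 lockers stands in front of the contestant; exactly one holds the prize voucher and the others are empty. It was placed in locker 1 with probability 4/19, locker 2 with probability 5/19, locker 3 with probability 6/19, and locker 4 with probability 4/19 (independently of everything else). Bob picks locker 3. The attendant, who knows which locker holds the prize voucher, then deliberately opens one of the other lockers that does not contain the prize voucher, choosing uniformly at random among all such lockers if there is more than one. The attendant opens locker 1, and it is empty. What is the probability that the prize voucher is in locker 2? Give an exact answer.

5/13

Consider each possible location of the prize voucher in turn.
If it is in locker 1 (prior 4/19): the attendant opened locker 1, so this case is ruled out; weight (4/19)·0 = 0.
If it is in locker 2 (prior 5/19): the attendant has 2 equally likely choices, so probability 1/2; weight (5/19)·(1/2) = 5/38.
If it is in locker 3 (prior 6/19): the attendant has 3 equally likely choices, so probability 1/3; weight (6/19)·(1/3) = 2/19.
If it is in locker 4 (prior 4/19): the attendant has 2 equally likely choices, so probability 1/2; weight (4/19)·(1/2) = 2/19.
The weights sum to 13/38.
So P(the prize voucher in locker 2 | the attendant opened locker 1) = (5/38) / (13/38) = 5/13.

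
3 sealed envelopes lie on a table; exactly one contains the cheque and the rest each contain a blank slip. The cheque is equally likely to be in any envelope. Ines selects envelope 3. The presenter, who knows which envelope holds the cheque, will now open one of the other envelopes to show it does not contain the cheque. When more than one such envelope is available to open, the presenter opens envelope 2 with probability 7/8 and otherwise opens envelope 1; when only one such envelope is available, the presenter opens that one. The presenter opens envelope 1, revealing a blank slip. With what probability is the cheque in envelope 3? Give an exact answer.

Apply Bayes' rule, conditioning on where the cheque actually is.
If it is in envelope 1 (prior 1/3): the presenter opened envelope 1, so this case is ruled out; weight (1/3)·0 = 0.
If it is in envelope 2 (prior 1/3): only envelope 1 is available, probability 1; weight (1/3)·1 = 1/3.
If it is in envelope 3 (prior 1/3): envelope 2 is available but not opened, probability 1/8; weight (1/3)·(1/8) = 1/24.
The weights sum to 3/8.
So P(the cheque in envelope 3 | the presenter opened envelope 1) = (1/24) / (3/8) = 1/9.

1/9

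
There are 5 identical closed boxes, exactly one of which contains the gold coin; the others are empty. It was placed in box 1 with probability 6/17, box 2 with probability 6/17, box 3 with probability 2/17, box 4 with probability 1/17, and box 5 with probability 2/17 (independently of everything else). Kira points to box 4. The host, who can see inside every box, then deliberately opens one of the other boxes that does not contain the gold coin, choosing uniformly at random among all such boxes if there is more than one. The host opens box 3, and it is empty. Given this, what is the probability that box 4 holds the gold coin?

Consider each possible location of the gold coin in turn.
If it is in either of boxes 1 and 2 (prior 6/17 each): the host has 3 equally likely choices, so probability 1/3; weight (6/17)·(1/3) = 2/17 each.
If it is in box 3 (prior 2/17): the host opened box 3, so this case is ruled out; weight (2/17)·0 = 0.
If it is in box 4 (prior 1/17): the host has 4 equally likely choices, so probability 1/4; weight (1/17)·(1/4) = 1/68.
If it is in box 5 (prior 2/17): the host has 3 equally likely choices, so probability 1/3; weight (2/17)·(1/3) = 2/51.
The weights sum to 59/204.
So P(the gold coin in box 4 | the host opened box 3) = (1/68) / (59/204) = 3/59.

3/59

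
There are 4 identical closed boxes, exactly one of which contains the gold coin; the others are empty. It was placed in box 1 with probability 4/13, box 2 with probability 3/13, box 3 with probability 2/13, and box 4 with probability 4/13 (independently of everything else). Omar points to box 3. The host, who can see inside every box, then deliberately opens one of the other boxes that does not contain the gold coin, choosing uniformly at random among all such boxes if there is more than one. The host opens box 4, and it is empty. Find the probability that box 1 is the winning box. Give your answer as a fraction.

12/25

Consider each possible location of the gold coin in turn.
If it is in box 1 (prior 4/13): the host has 2 equally likely choices, so probability 1/2; weight (4/13)·(1/2) = 2/13.
If it is in box 2 (prior 3/13): the host has 2 equally likely choices, so probability 1/2; weight (3/13)·(1/2) = 3/26.
If it is in box 3 (prior 2/13): the host has 3 equally likely choices, so probability 1/3; weight (2/13)·(1/3) = 2/39.
If it is in box 4 (prior 4/13): the host opened box 4, so this case is ruled out; weight (4/13)·0 = 0.
The weights sum to 25/78.
So P(the gold coin in box 1 | the host opened box 4) = (2/13) / (25/78) = 12/25.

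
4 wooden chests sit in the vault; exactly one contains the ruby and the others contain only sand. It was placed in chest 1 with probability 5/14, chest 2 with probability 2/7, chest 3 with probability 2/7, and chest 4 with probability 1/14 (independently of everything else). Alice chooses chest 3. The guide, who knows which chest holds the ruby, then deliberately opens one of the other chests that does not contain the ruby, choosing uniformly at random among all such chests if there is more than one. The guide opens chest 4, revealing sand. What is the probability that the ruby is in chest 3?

Apply Bayes' rule, conditioning on where the ruby actually is.
If it is in chest 1 (prior 5/14): the guide has 2 equally likely choices, so probability 1/2; weight (5/14)·(1/2) = 5/28.
If it is in chest 2 (prior 2/7): the guide has 2 equally likely choices, so probability 1/2; weight (2/7)·(1/2) = 1/7.
If it is in chest 3 (prior 2/7): the guide has 3 equally likely choices, so probability 1/3; weight (2/7)·(1/3) = 2/21.
If it is in chest 4 (prior 1/14): the guide opened chest 4, so this case is ruled out; weight (1/14)·0 = 0.
The weights sum to 5/12.
So P(the ruby in chest 3 | the guide opened chest 4) = (2/21) / (5/12) = 8/35.

8/35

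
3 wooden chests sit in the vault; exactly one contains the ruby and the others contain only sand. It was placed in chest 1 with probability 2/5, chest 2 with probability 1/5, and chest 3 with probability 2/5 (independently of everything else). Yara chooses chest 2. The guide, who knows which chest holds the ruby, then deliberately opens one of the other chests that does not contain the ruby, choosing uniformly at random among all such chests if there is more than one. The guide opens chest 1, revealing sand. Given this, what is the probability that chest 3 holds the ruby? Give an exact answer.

4/5

Consider each possible location of the ruby in turn.
If it is in chest 1 (prior 2/5): the guide opened chest 1, so this case is ruled out; weight (2/5)·0 = 0.
If it is in chest 2 (prior 1/5): the guide has 2 equally likely choices, so probability 1/2; weight (1/5)·(1/2) = 1/10.
If it is in chest 3 (prior 2/5): the guide has no choice, probability 1; weight (2/5)·1 = 2/5.
The weights sum to 1/2.
So P(the ruby in chest 3 | the guide opened chest 1) = (2/5) / (1/2) = 4/5.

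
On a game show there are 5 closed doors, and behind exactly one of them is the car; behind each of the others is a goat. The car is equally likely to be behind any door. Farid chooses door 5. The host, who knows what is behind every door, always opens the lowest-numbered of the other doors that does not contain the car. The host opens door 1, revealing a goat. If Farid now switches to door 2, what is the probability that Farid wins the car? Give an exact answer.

Condition on the true location of the car.
If it is behind door 1 (prior 1/5): the host opened door 1, so this case is ruled out; weight (1/5)·0 = 0.
If it is behind any of doors 2, 3, 4, and 5 (prior 1/5 each): door 1 is the lowest-numbered option available, probability 1; weight (1/5)·1 = 1/5 each.
The weights sum to 4/5.
So P(the car behind door 2 | the host opened door 1) = (1/5) / (4/5) = 1/4.

1/4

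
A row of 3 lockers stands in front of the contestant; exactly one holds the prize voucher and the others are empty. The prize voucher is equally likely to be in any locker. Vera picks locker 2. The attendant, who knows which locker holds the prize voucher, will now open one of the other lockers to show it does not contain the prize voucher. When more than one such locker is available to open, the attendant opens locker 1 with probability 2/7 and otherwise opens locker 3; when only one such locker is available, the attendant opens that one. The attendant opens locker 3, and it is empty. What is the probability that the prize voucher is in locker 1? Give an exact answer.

7/12

Consider each possible location of the prize voucher in turn.
If it is in locker 1 (prior 1/3): only locker 3 is available, probability 1; weight (1/3)·1 = 1/3.
If it is in locker 2 (prior 1/3): locker 1 is available but not opened, probability 5/7; weight (1/3)·(5/7) = 5/21.
If it is in locker 3 (prior 1/3): the attendant opened locker 3, so this case is ruled out; weight (1/3)·0 = 0.
The weights sum to 4/7.
So P(the prize voucher in locker 1 | the attendant opened locker 3) = (1/3) / (4/7) = 7/12.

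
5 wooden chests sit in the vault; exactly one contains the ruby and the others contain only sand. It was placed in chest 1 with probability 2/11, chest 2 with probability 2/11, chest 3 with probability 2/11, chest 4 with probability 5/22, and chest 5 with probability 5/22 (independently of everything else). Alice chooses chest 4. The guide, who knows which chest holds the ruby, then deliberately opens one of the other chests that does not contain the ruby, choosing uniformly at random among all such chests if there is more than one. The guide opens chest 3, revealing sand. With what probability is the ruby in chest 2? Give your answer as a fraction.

16/67

Condition on the true location of the ruby.
If it is in either of chests 1 and 2 (prior 2/11 each): the guide has 3 equally likely choices, so probability 1/3; weight (2/11)·(1/3) = 2/33 each.
If it is in chest 3 (prior 2/11): the guide opened chest 3, so this case is ruled out; weight (2/11)·0 = 0.
If it is in chest 4 (prior 5/22): the guide has 4 equally likely choices, so probability 1/4; weight (5/22)·(1/4) = 5/88.
If it is in chest 5 (prior 5/22): the guide has 3 equally likely choices, so probability 1/3; weight (5/22)·(1/3) = 5/66.
The weights sum to 67/264.
So P(the ruby in chest 2 | the guide opened chest 3) = (2/33) / (67/264) = 16/67.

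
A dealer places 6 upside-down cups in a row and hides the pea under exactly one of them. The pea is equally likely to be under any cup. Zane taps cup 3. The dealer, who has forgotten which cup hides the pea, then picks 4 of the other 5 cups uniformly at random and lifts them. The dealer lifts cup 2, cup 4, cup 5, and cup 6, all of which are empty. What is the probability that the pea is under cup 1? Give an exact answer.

1/2

Consider each possible location of the pea in turn.
If it is under either of cups 1 and 3 (prior 1/6 each): the dealer picks exactly this set with probability 1/5 regardless, and none is the prize; weight (1/6)·(1/5) = 1/30 each.
If it is under any of cups 2, 4, 5, and 6 (prior 1/6 each): that cup was opened and seen not to hold the prize — ruled out; weight (1/6)·0 = 0 each.
The weights sum to 1/15.
So P(the pea under cup 1 | the dealer opened cup 2, cup 4, cup 5, and cup 6) = (1/30) / (1/15) = 1/2.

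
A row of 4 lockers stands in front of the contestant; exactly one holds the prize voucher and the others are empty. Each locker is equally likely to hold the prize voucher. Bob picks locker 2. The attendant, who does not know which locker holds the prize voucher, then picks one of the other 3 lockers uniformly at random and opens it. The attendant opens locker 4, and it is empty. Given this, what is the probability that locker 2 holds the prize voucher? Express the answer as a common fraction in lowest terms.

1/3

Consider each possible location of the prize voucher in turn.
If it is in any of lockers 1, 2, and 3 (prior 1/4 each): the attendant picks locker 4 with probability 1/3 regardless, and it is not the prize; weight (1/4)·(1/3) = 1/12 each.
If it is in locker 4 (prior 1/4): the attendant opened locker 4, so this case is ruled out; weight (1/4)·0 = 0.
The weights sum to 1/4.
So P(the prize voucher in locker 2 | the attendant opened locker 4) = (1/12) / (1/4) = 1/3.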